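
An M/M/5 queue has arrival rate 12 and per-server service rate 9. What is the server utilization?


rho = lambda/(c*mu) = 12/(5*9) = 0.2667

0.2667


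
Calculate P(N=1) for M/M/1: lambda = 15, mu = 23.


rho = 15/23; P(n) = (1-rho)*rho^n = (1-15/23)*(15/23)^1 = 0.2268

0.2268


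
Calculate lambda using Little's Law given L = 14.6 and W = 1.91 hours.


lambda = L / W = 14.6 / 1.91 = 7.64 per hour

7.64 per hour


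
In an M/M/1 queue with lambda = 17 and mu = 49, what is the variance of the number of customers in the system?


rho = 17/49; Var(N) = rho/(1-rho)^2 = 0.81

0.81


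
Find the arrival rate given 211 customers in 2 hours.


lambda = total arrivals / time = 211 / 2 = 105.5 per hour

105.5 per hour


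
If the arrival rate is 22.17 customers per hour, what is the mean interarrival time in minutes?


Mean interarrival time = 60/lambda = 60/22.17 = 2.71 minutes

2.71 minutes


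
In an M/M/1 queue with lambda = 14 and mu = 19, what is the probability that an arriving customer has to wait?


P(wait) = rho = lambda/mu = 14/19 = 0.7368

0.7368


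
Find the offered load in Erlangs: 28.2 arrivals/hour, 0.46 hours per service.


Offered load a = lambda * E[S] = 28.2 * 0.46 = 12.97 Erlangs

12.97 Erlangs


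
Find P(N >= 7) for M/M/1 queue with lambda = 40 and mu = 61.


P(N >= 7) = rho^7 = (40/61)^7 = 0.0521

0.0521


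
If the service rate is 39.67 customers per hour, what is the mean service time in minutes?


Mean service time = 60/mu = 60/39.67 = 1.51 minutes

1.51 minutes


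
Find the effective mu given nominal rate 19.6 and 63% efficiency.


Effective rate = mu * efficiency = 19.6 * 0.63 = 12.35 per hour

12.35 per hour


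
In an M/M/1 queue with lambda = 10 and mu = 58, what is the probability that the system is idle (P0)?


P0 = 1 - rho = 1 - 10/58 = 0.8276

0.8276


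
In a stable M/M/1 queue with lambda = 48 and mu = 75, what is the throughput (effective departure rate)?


For a stable queue (lambda < mu), throughput = lambda = 48 per hour

48 per hour


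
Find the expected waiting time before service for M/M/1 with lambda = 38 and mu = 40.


rho = 38/40; Wq = rho/(mu - lambda) = 0.475 hours

0.475 hours


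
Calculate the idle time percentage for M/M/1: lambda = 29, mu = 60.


Idle fraction = (1 - rho) * 100 = (1 - 29/60) * 100 = 51.7%

51.7%


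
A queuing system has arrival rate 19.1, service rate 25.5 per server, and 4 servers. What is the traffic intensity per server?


rho = lambda / (c * mu) = 19.1 / (4 * 25.5) = 0.1873

0.1873


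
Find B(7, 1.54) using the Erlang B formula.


B(N,A) = (A^N/N!) / sum(A^k/k!, k=0..N) with N=7, A=1.54 = 0.0009

0.0009


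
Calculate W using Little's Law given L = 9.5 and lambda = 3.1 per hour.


W = L / lambda = 9.5 / 3.1 = 3.0645 hours

3.0645 hours


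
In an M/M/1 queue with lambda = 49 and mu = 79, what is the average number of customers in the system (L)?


rho = 49/79; L = rho/(1-rho) = 1.63

1.63


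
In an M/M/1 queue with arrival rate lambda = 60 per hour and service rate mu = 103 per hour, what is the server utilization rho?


rho = lambda/mu = 60/103 = 0.5825

0.5825


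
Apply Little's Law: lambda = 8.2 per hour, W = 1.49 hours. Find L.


L = lambda * W = 8.2 * 1.49 = 12.22

12.22


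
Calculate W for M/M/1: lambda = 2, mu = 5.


W = 1/(mu - lambda) = 1/(5 - 2) = 0.3333 hours

0.3333 hours


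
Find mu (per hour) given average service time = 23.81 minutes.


mu = 60 / avg_service_time = 60 / 23.81 = 2.52 per hour

2.52 per hour


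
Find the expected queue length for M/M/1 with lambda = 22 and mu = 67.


rho = 22/67; Lq = rho^2/(1-rho) = 0.16

0.16


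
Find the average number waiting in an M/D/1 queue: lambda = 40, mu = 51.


M/D/1: Lq = rho^2 / (2*(1-rho)) where rho = 40/51; Lq = 1.43

1.43


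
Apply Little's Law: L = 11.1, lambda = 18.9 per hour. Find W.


W = L / lambda = 11.1 / 18.9 = 0.5873 hours

0.5873 hours


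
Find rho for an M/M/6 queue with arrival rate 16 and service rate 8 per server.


rho = lambda/(c*mu) = 16/(6*8) = 0.3333

0.3333


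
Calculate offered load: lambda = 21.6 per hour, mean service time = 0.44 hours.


Offered load a = lambda * E[S] = 21.6 * 0.44 = 9.5 Erlangs

9.5 Erlangs


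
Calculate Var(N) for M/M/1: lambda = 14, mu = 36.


rho = 14/36; Var(N) = rho/(1-rho)^2 = 1.04

1.04


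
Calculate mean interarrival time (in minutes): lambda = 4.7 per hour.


Mean interarrival time = 60/lambda = 60/4.7 = 12.77 minutes

12.77 minutes


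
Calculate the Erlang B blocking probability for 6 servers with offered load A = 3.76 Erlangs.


B(N,A) = (A^N/N!) / sum(A^k/k!, k=0..N) with N=6, A=3.76 = 0.1001

0.1001


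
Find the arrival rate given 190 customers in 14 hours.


lambda = total arrivals / time = 190 / 14 = 13.57 per hour

13.57 per hour


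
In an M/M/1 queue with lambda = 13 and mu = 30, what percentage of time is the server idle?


Idle fraction = (1 - rho) * 100 = (1 - 13/30) * 100 = 56.7%

56.7%


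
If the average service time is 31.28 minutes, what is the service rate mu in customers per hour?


mu = 60 / avg_service_time = 60 / 31.28 = 1.92 per hour

1.92 per hour


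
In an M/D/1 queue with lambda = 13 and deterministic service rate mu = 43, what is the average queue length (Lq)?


M/D/1: Lq = rho^2 / (2*(1-rho)) where rho = 13/43; Lq = 0.07

0.07


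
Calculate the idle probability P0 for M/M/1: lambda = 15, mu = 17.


P0 = 1 - rho = 1 - 15/17 = 0.1176

0.1176


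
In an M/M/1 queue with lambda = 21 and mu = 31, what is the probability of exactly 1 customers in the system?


rho = 21/31; P(n) = (1-rho)*rho^n = (1-21/31)*(21/31)^1 = 0.2185

0.2185


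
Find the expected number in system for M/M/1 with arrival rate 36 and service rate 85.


rho = 36/85; L = rho/(1-rho) = 0.73

0.73


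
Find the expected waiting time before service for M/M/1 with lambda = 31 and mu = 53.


rho = 31/53; Wq = rho/(mu - lambda) = 0.0266 hours

0.0266 hours


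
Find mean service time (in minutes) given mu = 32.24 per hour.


Mean service time = 60/mu = 60/32.24 = 1.86 minutes

1.86 minutes


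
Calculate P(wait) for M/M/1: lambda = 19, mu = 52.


P(wait) = rho = lambda/mu = 19/52 = 0.3654

0.3654


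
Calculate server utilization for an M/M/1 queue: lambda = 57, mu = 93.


rho = lambda/mu = 57/93 = 0.6129

0.6129


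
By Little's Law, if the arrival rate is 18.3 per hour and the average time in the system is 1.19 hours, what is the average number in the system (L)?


L = lambda * W = 18.3 * 1.19 = 21.78

21.78


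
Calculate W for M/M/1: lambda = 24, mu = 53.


W = 1/(mu - lambda) = 1/(53 - 24) = 0.0345 hours

0.0345 hours


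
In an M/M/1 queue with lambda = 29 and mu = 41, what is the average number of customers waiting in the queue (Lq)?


rho = 29/41; Lq = rho^2/(1-rho) = 1.71

1.71


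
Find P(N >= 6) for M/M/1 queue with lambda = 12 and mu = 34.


P(N >= 6) = rho^6 = (12/34)^6 = 0.0019

0.0019


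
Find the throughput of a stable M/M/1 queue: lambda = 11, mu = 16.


For a stable queue (lambda < mu), throughput = lambda = 11 per hour

11 per hour


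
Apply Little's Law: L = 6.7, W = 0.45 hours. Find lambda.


lambda = L / W = 6.7 / 0.45 = 14.89 per hour

14.89 per hour


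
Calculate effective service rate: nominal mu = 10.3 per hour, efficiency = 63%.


Effective rate = mu * efficiency = 10.3 * 0.63 = 6.49 per hour

6.49 per hour


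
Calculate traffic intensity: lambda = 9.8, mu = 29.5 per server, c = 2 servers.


rho = lambda / (c * mu) = 9.8 / (2 * 29.5) = 0.1661

0.1661


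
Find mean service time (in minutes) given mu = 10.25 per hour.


Mean service time = 60/mu = 60/10.25 = 5.85 minutes

5.85 minutes


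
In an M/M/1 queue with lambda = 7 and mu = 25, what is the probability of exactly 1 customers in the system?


rho = 7/25; P(n) = (1-rho)*rho^n = (1-7/25)*(7/25)^1 = 0.2016

0.2016


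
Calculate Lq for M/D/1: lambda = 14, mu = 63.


M/D/1: Lq = rho^2 / (2*(1-rho)) where rho = 14/63; Lq = 0.03

0.03


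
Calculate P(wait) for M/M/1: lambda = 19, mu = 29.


P(wait) = rho = lambda/mu = 19/29 = 0.6552

0.6552


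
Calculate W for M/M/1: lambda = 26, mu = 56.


W = 1/(mu - lambda) = 1/(56 - 26) = 0.0333 hours

0.0333 hours


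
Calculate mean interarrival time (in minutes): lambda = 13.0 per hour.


Mean interarrival time = 60/lambda = 60/13.0 = 4.62 minutes

4.62 minutes


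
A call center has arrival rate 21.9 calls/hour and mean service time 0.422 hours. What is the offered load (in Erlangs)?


Offered load a = lambda * E[S] = 21.9 * 0.422 = 9.24 Erlangs

9.24 Erlangs


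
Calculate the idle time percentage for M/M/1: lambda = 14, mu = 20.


Idle fraction = (1 - rho) * 100 = (1 - 14/20) * 100 = 30.0%

30.0%


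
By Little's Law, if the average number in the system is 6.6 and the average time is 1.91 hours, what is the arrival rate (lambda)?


lambda = L / W = 6.6 / 1.91 = 3.46 per hour

3.46 per hour


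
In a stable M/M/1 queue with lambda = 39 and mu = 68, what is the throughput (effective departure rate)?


For a stable queue (lambda < mu), throughput = lambda = 39 per hour

39 per hour


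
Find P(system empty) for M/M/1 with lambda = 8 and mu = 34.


P0 = 1 - rho = 1 - 8/34 = 0.7647

0.7647


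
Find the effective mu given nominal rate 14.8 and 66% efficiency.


Effective rate = mu * efficiency = 14.8 * 0.66 = 9.77 per hour

9.77 per hour


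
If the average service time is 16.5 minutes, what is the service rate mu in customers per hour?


mu = 60 / avg_service_time = 60 / 16.5 = 3.64 per hour

3.64 per hour


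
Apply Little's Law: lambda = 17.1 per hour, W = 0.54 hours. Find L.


L = lambda * W = 17.1 * 0.54 = 9.23

9.23


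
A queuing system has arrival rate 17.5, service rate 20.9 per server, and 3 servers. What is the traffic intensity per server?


rho = lambda / (c * mu) = 17.5 / (3 * 20.9) = 0.2791

0.2791


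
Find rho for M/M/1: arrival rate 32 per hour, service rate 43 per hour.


rho = lambda/mu = 32/43 = 0.7442

0.7442


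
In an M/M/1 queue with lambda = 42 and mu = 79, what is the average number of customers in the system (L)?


rho = 42/79; L = rho/(1-rho) = 1.14

1.14


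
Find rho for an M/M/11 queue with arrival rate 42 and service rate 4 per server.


rho = lambda/(c*mu) = 42/(11*4) = 0.9545

0.9545


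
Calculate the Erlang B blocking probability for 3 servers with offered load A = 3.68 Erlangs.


B(N,A) = (A^N/N!) / sum(A^k/k!, k=0..N) with N=3, A=3.68 = 0.4204

0.4204


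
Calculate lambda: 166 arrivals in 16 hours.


lambda = total arrivals / time = 166 / 16 = 10.38 per hour

10.38 per hour


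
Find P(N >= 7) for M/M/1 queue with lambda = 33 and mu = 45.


P(N >= 7) = rho^7 = (33/45)^7 = 0.1141

0.1141


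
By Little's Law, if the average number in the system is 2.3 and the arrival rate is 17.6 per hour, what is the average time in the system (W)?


W = L / lambda = 2.3 / 17.6 = 0.1307 hours

0.1307 hours


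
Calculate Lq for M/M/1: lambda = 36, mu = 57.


rho = 36/57; Lq = rho^2/(1-rho) = 1.08

1.08


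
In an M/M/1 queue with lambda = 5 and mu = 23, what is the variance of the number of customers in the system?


rho = 5/23; Var(N) = rho/(1-rho)^2 = 0.35

0.35


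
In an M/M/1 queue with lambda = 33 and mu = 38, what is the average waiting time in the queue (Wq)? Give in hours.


rho = 33/38; Wq = rho/(mu - lambda) = 0.1737 hours

0.1737 hours


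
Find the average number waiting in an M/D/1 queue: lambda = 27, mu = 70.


M/D/1: Lq = rho^2 / (2*(1-rho)) where rho = 27/70; Lq = 0.12

0.12


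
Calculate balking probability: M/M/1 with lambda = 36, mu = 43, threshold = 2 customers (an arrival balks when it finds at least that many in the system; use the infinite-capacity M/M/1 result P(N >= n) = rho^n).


P(N >= 2) = rho^2 = (36/43)^2 = 0.7009

0.7009


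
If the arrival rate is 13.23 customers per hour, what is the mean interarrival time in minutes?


Mean interarrival time = 60/lambda = 60/13.23 = 4.54 minutes

4.54 minutes


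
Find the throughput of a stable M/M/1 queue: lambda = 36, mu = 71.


For a stable queue (lambda < mu), throughput = lambda = 36 per hour

36 per hour


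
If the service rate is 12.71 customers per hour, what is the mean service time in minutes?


Mean service time = 60/mu = 60/12.71 = 4.72 minutes

4.72 minutes


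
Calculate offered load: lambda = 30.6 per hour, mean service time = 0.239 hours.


Offered load a = lambda * E[S] = 30.6 * 0.239 = 7.31 Erlangs

7.31 Erlangs


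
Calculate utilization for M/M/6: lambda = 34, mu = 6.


rho = lambda/(c*mu) = 34/(6*6) = 0.9444

0.9444


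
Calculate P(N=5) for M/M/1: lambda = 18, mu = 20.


rho = 18/20; P(n) = (1-rho)*rho^n = (1-18/20)*(18/20)^5 = 0.059

0.059


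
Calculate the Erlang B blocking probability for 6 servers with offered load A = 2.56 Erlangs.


B(N,A) = (A^N/N!) / sum(A^k/k!, k=0..N) with N=6, A=2.56 = 0.0307

0.0307


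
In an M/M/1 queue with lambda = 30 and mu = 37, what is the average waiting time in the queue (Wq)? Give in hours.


rho = 30/37; Wq = rho/(mu - lambda) = 0.1158 hours

0.1158 hours


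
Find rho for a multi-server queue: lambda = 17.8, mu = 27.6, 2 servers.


rho = lambda / (c * mu) = 17.8 / (2 * 27.6) = 0.3225

0.3225


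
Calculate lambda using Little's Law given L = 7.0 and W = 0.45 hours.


lambda = L / W = 7.0 / 0.45 = 15.56 per hour

15.56 per hour


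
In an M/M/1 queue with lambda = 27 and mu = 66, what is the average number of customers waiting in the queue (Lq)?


rho = 27/66; Lq = rho^2/(1-rho) = 0.28

0.28


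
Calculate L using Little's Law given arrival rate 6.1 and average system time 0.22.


L = lambda * W = 6.1 * 0.22 = 1.34

1.34


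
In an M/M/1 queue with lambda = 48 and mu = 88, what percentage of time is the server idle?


Idle fraction = (1 - rho) * 100 = (1 - 48/88) * 100 = 45.5%

45.5%


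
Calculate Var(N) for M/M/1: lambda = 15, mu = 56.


rho = 15/56; Var(N) = rho/(1-rho)^2 = 0.5

0.5


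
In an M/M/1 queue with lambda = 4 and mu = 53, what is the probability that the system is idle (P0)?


P0 = 1 - rho = 1 - 4/53 = 0.9245

0.9245


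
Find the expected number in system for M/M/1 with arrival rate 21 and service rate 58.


rho = 21/58; L = rho/(1-rho) = 0.57

0.57


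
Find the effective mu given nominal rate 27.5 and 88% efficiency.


Effective rate = mu * efficiency = 27.5 * 0.88 = 24.2 per hour

24.2 per hour


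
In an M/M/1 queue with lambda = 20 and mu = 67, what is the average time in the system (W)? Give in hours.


W = 1/(mu - lambda) = 1/(67 - 20) = 0.0213 hours

0.0213 hours


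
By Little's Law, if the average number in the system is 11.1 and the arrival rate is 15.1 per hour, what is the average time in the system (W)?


W = L / lambda = 11.1 / 15.1 = 0.7351 hours

0.7351 hours


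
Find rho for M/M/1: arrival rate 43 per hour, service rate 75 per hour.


rho = lambda/mu = 43/75 = 0.5733

0.5733


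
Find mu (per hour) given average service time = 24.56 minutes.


mu = 60 / avg_service_time = 60 / 24.56 = 2.44 per hour

2.44 per hour


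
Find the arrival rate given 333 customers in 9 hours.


lambda = total arrivals / time = 333 / 9 = 37.0 per hour

37.0 per hour


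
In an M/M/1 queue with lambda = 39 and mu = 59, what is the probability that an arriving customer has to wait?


P(wait) = rho = lambda/mu = 39/59 = 0.661

0.661


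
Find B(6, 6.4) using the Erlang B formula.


B(N,A) = (A^N/N!) / sum(A^k/k!, k=0..N) with N=6, A=6.4 = 0.2924

0.2924


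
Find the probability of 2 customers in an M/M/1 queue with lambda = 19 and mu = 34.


rho = 19/34; P(n) = (1-rho)*rho^n = (1-19/34)*(19/34)^2 = 0.1378

0.1378


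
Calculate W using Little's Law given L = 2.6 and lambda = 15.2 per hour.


W = L / lambda = 2.6 / 15.2 = 0.1711 hours

0.1711 hours


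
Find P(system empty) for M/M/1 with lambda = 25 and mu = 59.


P0 = 1 - rho = 1 - 25/59 = 0.5763

0.5763


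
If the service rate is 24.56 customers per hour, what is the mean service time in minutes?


Mean service time = 60/mu = 60/24.56 = 2.44 minutes

2.44 minutes


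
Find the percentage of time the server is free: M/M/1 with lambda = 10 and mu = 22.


Idle fraction = (1 - rho) * 100 = (1 - 10/22) * 100 = 54.5%

54.5%


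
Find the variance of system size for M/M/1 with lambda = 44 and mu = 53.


rho = 44/53; Var(N) = rho/(1-rho)^2 = 28.79

28.79


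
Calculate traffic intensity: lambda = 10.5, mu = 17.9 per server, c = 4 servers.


rho = lambda / (c * mu) = 10.5 / (4 * 17.9) = 0.1466

0.1466


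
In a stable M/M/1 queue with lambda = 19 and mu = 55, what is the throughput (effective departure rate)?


For a stable queue (lambda < mu), throughput = lambda = 19 per hour

19 per hour


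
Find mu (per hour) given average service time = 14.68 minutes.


mu = 60 / avg_service_time = 60 / 14.68 = 4.09 per hour

4.09 per hour


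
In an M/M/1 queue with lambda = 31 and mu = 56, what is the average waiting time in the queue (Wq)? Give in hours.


rho = 31/56; Wq = rho/(mu - lambda) = 0.0221 hours

0.0221 hours


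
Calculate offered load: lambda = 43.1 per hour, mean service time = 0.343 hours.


Offered load a = lambda * E[S] = 43.1 * 0.343 = 14.78 Erlangs

14.78 Erlangs


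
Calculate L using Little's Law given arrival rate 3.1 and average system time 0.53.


L = lambda * W = 3.1 * 0.53 = 1.64

1.64


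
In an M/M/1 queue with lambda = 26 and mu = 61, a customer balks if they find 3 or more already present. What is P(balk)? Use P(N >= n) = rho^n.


P(N >= 3) = rho^3 = (26/61)^3 = 0.0774

0.0774


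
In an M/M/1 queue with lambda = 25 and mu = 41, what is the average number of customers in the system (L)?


rho = 25/41; L = rho/(1-rho) = 1.56

1.56


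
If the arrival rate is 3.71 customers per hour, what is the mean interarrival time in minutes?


Mean interarrival time = 60/lambda = 60/3.71 = 16.17 minutes

16.17 minutes


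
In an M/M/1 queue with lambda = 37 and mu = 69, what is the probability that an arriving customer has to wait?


P(wait) = rho = lambda/mu = 37/69 = 0.5362

0.5362


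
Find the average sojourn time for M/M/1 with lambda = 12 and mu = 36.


W = 1/(mu - lambda) = 1/(36 - 12) = 0.0417 hours

0.0417 hours


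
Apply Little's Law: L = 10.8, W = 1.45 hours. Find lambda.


lambda = L / W = 10.8 / 1.45 = 7.45 per hour

7.45 per hour


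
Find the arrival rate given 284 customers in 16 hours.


lambda = total arrivals / time = 284 / 16 = 17.75 per hour

17.75 per hour


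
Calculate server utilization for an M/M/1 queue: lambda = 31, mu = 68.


rho = lambda/mu = 31/68 = 0.4559

0.4559


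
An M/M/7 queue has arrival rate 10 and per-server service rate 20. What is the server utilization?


rho = lambda/(c*mu) = 10/(7*20) = 0.0714

0.0714


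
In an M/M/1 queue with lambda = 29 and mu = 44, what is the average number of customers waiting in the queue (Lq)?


rho = 29/44; Lq = rho^2/(1-rho) = 1.27

1.27


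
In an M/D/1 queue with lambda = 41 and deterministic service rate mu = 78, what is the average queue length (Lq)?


M/D/1: Lq = rho^2 / (2*(1-rho)) where rho = 41/78; Lq = 0.29

0.29


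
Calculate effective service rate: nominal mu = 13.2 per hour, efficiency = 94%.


Effective rate = mu * efficiency = 13.2 * 0.94 = 12.41 per hour

12.41 per hour


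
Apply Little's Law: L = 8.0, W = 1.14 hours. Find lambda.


lambda = L / W = 8.0 / 1.14 = 7.02 per hour

7.02 per hour


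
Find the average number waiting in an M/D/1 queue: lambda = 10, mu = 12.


M/D/1: Lq = rho^2 / (2*(1-rho)) where rho = 10/12; Lq = 2.08

2.08


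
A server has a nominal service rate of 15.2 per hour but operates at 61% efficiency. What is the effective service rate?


Effective rate = mu * efficiency = 15.2 * 0.61 = 9.27 per hour

9.27 per hour


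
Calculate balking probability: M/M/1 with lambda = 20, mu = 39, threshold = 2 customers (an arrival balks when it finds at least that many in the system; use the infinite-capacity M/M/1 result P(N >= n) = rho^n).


P(N >= 2) = rho^2 = (20/39)^2 = 0.263

0.263


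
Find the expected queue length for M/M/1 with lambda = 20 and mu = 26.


rho = 20/26; Lq = rho^2/(1-rho) = 2.56

2.56


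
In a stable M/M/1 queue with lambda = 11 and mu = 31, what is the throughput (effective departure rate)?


For a stable queue (lambda < mu), throughput = lambda = 11 per hour

11 per hour


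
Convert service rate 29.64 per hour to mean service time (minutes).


Mean service time = 60/mu = 60/29.64 = 2.02 minutes

2.02 minutes


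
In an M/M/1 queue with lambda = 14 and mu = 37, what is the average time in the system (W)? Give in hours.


W = 1/(mu - lambda) = 1/(37 - 14) = 0.0435 hours

0.0435 hours


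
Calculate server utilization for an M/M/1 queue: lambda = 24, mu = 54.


rho = lambda/mu = 24/54 = 0.4444

0.4444


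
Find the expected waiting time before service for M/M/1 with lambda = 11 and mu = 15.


rho = 11/15; Wq = rho/(mu - lambda) = 0.1833 hours

0.1833 hours


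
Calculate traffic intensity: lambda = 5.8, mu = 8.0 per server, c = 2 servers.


rho = lambda / (c * mu) = 5.8 / (2 * 8.0) = 0.3625

0.3625


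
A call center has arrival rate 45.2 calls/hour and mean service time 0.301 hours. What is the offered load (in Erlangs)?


Offered load a = lambda * E[S] = 45.2 * 0.301 = 13.61 Erlangs

13.61 Erlangs


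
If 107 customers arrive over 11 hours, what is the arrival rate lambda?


lambda = total arrivals / time = 107 / 11 = 9.73 per hour

9.73 per hour


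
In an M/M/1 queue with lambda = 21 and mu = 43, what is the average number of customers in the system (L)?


rho = 21/43; L = rho/(1-rho) = 0.95

0.95


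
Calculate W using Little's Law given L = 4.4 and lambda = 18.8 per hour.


W = L / lambda = 4.4 / 18.8 = 0.234 hours

0.234 hours


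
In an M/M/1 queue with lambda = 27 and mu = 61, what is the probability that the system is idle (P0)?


P0 = 1 - rho = 1 - 27/61 = 0.5574

0.5574


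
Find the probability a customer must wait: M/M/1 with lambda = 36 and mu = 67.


P(wait) = rho = lambda/mu = 36/67 = 0.5373

0.5373


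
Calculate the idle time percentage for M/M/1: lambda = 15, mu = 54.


Idle fraction = (1 - rho) * 100 = (1 - 15/54) * 100 = 72.2%

72.2%


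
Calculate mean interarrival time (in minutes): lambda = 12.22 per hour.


Mean interarrival time = 60/lambda = 60/12.22 = 4.91 minutes

4.91 minutes


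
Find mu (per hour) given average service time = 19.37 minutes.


mu = 60 / avg_service_time = 60 / 19.37 = 3.1 per hour

3.1 per hour


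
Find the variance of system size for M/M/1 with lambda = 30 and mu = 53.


rho = 30/53; Var(N) = rho/(1-rho)^2 = 3.01

3.01


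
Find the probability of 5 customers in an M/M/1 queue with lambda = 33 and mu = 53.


rho = 33/53; P(n) = (1-rho)*rho^n = (1-33/53)*(33/53)^5 = 0.0353

0.0353


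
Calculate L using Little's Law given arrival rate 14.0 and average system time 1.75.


L = lambda * W = 14.0 * 1.75 = 24.5

24.5


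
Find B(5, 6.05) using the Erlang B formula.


B(N,A) = (A^N/N!) / sum(A^k/k!, k=0..N) with N=5, A=6.05 = 0.3639

0.3639


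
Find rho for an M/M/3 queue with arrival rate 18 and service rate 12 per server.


rho = lambda/(c*mu) = 18/(3*12) = 0.5

0.5


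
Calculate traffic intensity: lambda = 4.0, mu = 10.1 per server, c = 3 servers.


rho = lambda / (c * mu) = 4.0 / (3 * 10.1) = 0.132

0.132


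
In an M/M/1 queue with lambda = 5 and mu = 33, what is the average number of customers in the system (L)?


rho = 5/33; L = rho/(1-rho) = 0.18

0.18


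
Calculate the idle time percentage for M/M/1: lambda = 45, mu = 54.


Idle fraction = (1 - rho) * 100 = (1 - 45/54) * 100 = 16.7%

16.7%


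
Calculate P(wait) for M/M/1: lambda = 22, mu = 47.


P(wait) = rho = lambda/mu = 22/47 = 0.4681

0.4681


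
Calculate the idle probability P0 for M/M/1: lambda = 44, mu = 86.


P0 = 1 - rho = 1 - 44/86 = 0.4884

0.4884


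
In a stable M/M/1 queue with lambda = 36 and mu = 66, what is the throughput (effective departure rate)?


For a stable queue (lambda < mu), throughput = lambda = 36 per hour

36 per hour


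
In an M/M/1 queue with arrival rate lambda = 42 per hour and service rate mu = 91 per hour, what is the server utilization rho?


rho = lambda/mu = 42/91 = 0.4615

0.4615


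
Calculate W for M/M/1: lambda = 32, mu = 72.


W = 1/(mu - lambda) = 1/(72 - 32) = 0.025 hours

0.025 hours


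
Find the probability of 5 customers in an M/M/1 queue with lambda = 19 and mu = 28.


rho = 19/28; P(n) = (1-rho)*rho^n = (1-19/28)*(19/28)^5 = 0.0462

0.0462


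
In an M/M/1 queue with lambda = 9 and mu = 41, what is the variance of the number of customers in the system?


rho = 9/41; Var(N) = rho/(1-rho)^2 = 0.36

0.36


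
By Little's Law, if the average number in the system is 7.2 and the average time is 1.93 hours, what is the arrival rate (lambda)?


lambda = L / W = 7.2 / 1.93 = 3.73 per hour

3.73 per hour


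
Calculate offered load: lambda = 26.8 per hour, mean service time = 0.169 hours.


Offered load a = lambda * E[S] = 26.8 * 0.169 = 4.53 Erlangs

4.53 Erlangs


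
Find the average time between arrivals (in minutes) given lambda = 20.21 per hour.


Mean interarrival time = 60/lambda = 60/20.21 = 2.97 minutes

2.97 minutes


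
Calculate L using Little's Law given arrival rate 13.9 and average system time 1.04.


L = lambda * W = 13.9 * 1.04 = 14.46

14.46


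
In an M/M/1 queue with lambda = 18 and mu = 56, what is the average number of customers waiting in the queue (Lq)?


rho = 18/56; Lq = rho^2/(1-rho) = 0.15

0.15


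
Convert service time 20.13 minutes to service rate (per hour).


mu = 60 / avg_service_time = 60 / 20.13 = 2.98 per hour

2.98 per hour


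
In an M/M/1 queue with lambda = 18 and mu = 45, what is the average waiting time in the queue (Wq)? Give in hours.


rho = 18/45; Wq = rho/(mu - lambda) = 0.0148 hours

0.0148 hours


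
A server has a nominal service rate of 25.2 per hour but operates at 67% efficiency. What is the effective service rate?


Effective rate = mu * efficiency = 25.2 * 0.67 = 16.88 per hour

16.88 per hour


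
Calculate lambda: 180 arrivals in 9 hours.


lambda = total arrivals / time = 180 / 9 = 20.0 per hour

20.0 per hour


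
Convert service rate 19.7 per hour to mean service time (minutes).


Mean service time = 60/mu = 60/19.7 = 3.05 minutes

3.05 minutes


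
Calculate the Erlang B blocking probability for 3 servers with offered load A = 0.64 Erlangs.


B(N,A) = (A^N/N!) / sum(A^k/k!, k=0..N) with N=3, A=0.64 = 0.0231

0.0231


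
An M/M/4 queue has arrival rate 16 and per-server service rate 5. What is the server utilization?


rho = lambda/(c*mu) = 16/(4*5) = 0.8

0.8


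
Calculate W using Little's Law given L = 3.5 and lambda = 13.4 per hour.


W = L / lambda = 3.5 / 13.4 = 0.2612 hours

0.2612 hours


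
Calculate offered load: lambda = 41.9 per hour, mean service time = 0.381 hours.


Offered load a = lambda * E[S] = 41.9 * 0.381 = 15.96 Erlangs

15.96 Erlangs


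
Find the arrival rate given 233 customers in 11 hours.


lambda = total arrivals / time = 233 / 11 = 21.18 per hour

21.18 per hour


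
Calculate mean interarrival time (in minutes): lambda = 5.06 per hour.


Mean interarrival time = 60/lambda = 60/5.06 = 11.86 minutes

11.86 minutes


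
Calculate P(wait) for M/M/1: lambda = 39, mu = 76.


P(wait) = rho = lambda/mu = 39/76 = 0.5132

0.5132


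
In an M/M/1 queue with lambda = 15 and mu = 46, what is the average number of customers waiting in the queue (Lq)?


rho = 15/46; Lq = rho^2/(1-rho) = 0.16

0.16


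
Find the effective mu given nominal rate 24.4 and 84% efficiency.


Effective rate = mu * efficiency = 24.4 * 0.84 = 20.5 per hour

20.5 per hour


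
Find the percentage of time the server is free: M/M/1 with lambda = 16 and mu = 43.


Idle fraction = (1 - rho) * 100 = (1 - 16/43) * 100 = 62.8%

62.8%


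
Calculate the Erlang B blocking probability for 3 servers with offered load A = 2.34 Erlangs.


B(N,A) = (A^N/N!) / sum(A^k/k!, k=0..N) with N=3, A=2.34 = 0.26

0.26


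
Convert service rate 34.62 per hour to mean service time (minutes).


Mean service time = 60/mu = 60/34.62 = 1.73 minutes

1.73 minutes


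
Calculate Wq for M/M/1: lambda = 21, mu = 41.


rho = 21/41; Wq = rho/(mu - lambda) = 0.0256 hours

0.0256 hours


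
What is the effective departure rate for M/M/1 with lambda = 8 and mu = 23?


For a stable queue (lambda < mu), throughput = lambda = 8 per hour

8 per hour


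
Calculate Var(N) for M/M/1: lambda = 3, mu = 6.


rho = 3/6; Var(N) = rho/(1-rho)^2 = 2.0

2.0


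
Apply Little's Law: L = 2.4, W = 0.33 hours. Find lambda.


lambda = L / W = 2.4 / 0.33 = 7.27 per hour

7.27 per hour


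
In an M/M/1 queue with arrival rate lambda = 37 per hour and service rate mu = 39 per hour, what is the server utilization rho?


rho = lambda/mu = 37/39 = 0.9487

0.9487


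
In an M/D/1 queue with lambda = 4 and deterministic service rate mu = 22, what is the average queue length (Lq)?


M/D/1: Lq = rho^2 / (2*(1-rho)) where rho = 4/22; Lq = 0.02

0.02


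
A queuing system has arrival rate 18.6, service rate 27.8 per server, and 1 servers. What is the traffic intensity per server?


rho = lambda / (c * mu) = 18.6 / (1 * 27.8) = 0.6691

0.6691


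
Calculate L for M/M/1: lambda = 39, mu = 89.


rho = 39/89; L = rho/(1-rho) = 0.78

0.78


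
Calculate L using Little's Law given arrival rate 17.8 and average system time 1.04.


L = lambda * W = 17.8 * 1.04 = 18.51

18.51


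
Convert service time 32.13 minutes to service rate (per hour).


mu = 60 / avg_service_time = 60 / 32.13 = 1.87 per hour

1.87 per hour


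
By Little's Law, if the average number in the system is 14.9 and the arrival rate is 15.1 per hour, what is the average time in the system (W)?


W = L / lambda = 14.9 / 15.1 = 0.9868 hours

0.9868 hours


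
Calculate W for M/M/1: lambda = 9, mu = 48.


W = 1/(mu - lambda) = 1/(48 - 9) = 0.0256 hours

0.0256 hours


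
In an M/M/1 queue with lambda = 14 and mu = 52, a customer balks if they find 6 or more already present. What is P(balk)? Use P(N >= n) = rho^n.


P(N >= 6) = rho^6 = (14/52)^6 = 0.0004

0.0004


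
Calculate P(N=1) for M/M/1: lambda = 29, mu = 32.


rho = 29/32; P(n) = (1-rho)*rho^n = (1-29/32)*(29/32)^1 = 0.085

0.085


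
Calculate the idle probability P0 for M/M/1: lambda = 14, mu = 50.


P0 = 1 - rho = 1 - 14/50 = 0.72

0.72


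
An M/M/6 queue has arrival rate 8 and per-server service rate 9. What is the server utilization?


rho = lambda/(c*mu) = 8/(6*9) = 0.1481

0.1481


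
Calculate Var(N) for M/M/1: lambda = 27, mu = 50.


rho = 27/50; Var(N) = rho/(1-rho)^2 = 2.55

2.55


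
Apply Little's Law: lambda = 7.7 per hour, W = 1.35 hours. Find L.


L = lambda * W = 7.7 * 1.35 = 10.4

10.4


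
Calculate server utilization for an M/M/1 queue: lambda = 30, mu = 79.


rho = lambda/mu = 30/79 = 0.3797

0.3797


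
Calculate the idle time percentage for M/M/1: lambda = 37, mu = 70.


Idle fraction = (1 - rho) * 100 = (1 - 37/70) * 100 = 47.1%

47.1%


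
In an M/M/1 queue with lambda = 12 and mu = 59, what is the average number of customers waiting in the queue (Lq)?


rho = 12/59; Lq = rho^2/(1-rho) = 0.05

0.05


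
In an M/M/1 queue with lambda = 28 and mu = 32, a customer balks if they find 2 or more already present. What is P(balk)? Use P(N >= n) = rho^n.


P(N >= 2) = rho^2 = (28/32)^2 = 0.7656

0.7656


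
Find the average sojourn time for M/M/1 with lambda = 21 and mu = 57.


W = 1/(mu - lambda) = 1/(57 - 21) = 0.0278 hours

0.0278 hours


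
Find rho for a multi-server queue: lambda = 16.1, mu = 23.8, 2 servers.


rho = lambda / (c * mu) = 16.1 / (2 * 23.8) = 0.3382

0.3382


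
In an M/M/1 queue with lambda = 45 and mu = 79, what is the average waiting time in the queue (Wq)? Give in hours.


rho = 45/79; Wq = rho/(mu - lambda) = 0.0168 hours

0.0168 hours


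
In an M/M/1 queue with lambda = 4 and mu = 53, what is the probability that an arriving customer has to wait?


P(wait) = rho = lambda/mu = 4/53 = 0.0755

0.0755


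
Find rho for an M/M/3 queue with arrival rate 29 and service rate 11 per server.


rho = lambda/(c*mu) = 29/(3*11) = 0.8788

0.8788


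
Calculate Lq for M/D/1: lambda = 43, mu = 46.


M/D/1: Lq = rho^2 / (2*(1-rho)) where rho = 43/46; Lq = 6.7

6.7


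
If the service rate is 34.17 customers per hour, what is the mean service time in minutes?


Mean service time = 60/mu = 60/34.17 = 1.76 minutes

1.76 minutes


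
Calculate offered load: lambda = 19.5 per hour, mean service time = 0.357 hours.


Offered load a = lambda * E[S] = 19.5 * 0.357 = 6.96 Erlangs

6.96 Erlangs


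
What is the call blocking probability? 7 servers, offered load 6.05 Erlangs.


B(N,A) = (A^N/N!) / sum(A^k/k!, k=0..N) with N=7, A=6.05 = 0.1883

0.1883


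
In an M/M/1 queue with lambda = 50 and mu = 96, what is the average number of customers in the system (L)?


rho = 50/96; L = rho/(1-rho) = 1.09

1.09


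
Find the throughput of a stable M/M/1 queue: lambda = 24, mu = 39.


For a stable queue (lambda < mu), throughput = lambda = 24 per hour

24 per hour


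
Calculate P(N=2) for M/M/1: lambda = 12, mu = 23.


rho = 12/23; P(n) = (1-rho)*rho^n = (1-12/23)*(12/23)^2 = 0.1302

0.1302


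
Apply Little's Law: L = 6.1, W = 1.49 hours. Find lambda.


lambda = L / W = 6.1 / 1.49 = 4.09 per hour

4.09 per hour


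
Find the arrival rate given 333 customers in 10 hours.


lambda = total arrivals / time = 333 / 10 = 33.3 per hour

33.3 per hour


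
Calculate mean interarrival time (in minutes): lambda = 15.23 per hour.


Mean interarrival time = 60/lambda = 60/15.23 = 3.94 minutes

3.94 minutes


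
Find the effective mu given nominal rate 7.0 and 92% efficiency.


Effective rate = mu * efficiency = 7.0 * 0.92 = 6.44 per hour

6.44 per hour


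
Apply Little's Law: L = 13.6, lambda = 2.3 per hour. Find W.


W = L / lambda = 13.6 / 2.3 = 5.913 hours

5.913 hours


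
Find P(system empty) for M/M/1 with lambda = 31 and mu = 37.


P0 = 1 - rho = 1 - 31/37 = 0.1622

0.1622


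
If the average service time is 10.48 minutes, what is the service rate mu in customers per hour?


mu = 60 / avg_service_time = 60 / 10.48 = 5.73 per hour

5.73 per hour


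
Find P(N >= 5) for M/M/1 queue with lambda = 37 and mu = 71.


P(N >= 5) = rho^5 = (37/71)^5 = 0.0384

0.0384


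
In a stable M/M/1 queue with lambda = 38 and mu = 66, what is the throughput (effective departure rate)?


For a stable queue (lambda < mu), throughput = lambda = 38 per hour

38 per hour


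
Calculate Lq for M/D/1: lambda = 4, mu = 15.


M/D/1: Lq = rho^2 / (2*(1-rho)) where rho = 4/15; Lq = 0.05

0.05


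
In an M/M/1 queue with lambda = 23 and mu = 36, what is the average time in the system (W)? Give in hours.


W = 1/(mu - lambda) = 1/(36 - 23) = 0.0769 hours

0.0769 hours


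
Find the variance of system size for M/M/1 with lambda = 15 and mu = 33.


rho = 15/33; Var(N) = rho/(1-rho)^2 = 1.53

1.53


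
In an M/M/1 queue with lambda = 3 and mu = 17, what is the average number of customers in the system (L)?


rho = 3/17; L = rho/(1-rho) = 0.21

0.21


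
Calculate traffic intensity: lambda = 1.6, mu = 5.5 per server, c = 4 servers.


rho = lambda / (c * mu) = 1.6 / (4 * 5.5) = 0.0727

0.0727


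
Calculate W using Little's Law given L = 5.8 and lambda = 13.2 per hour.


W = L / lambda = 5.8 / 13.2 = 0.4394 hours

0.4394 hours


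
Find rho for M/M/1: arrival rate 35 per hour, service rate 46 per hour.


rho = lambda/mu = 35/46 = 0.7609

0.7609


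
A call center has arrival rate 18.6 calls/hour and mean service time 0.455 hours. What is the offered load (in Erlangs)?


Offered load a = lambda * E[S] = 18.6 * 0.455 = 8.46 Erlangs

8.46 Erlangs


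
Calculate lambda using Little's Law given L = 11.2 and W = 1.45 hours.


lambda = L / W = 11.2 / 1.45 = 7.72 per hour

7.72 per hour


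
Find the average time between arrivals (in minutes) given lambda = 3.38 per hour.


Mean interarrival time = 60/lambda = 60/3.38 = 17.75 minutes

17.75 minutes


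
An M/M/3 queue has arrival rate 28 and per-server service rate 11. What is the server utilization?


rho = lambda/(c*mu) = 28/(3*11) = 0.8485

0.8485


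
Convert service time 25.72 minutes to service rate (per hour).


mu = 60 / avg_service_time = 60 / 25.72 = 2.33 per hour

2.33 per hour


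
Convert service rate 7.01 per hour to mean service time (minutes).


Mean service time = 60/mu = 60/7.01 = 8.56 minutes

8.56 minutes


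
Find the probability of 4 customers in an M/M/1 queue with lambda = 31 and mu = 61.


rho = 31/61; P(n) = (1-rho)*rho^n = (1-31/61)*(31/61)^4 = 0.0328

0.0328


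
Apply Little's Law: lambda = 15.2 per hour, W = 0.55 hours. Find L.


L = lambda * W = 15.2 * 0.55 = 8.36

8.36


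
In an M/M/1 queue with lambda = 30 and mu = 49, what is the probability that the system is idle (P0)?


P0 = 1 - rho = 1 - 30/49 = 0.3878

0.3878


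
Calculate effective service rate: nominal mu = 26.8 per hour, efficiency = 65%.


Effective rate = mu * efficiency = 26.8 * 0.65 = 17.42 per hour

17.42 per hour


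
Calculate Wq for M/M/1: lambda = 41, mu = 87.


rho = 41/87; Wq = rho/(mu - lambda) = 0.0102 hours

0.0102 hours


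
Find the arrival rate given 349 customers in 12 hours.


lambda = total arrivals / time = 349 / 12 = 29.08 per hour

29.08 per hour


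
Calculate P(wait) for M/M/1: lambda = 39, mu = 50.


P(wait) = rho = lambda/mu = 39/50 = 0.78

0.78


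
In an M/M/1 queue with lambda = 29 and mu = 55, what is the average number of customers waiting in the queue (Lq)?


rho = 29/55; Lq = rho^2/(1-rho) = 0.59

0.59


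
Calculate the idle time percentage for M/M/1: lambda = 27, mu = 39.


Idle fraction = (1 - rho) * 100 = (1 - 27/39) * 100 = 30.8%

30.8%


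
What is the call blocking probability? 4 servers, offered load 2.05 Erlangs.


B(N,A) = (A^N/N!) / sum(A^k/k!, k=0..N) with N=4, A=2.05 = 0.1005

0.1005


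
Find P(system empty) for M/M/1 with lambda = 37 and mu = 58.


P0 = 1 - rho = 1 - 37/58 = 0.3621

0.3621


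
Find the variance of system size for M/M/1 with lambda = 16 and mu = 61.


rho = 16/61; Var(N) = rho/(1-rho)^2 = 0.48

0.48


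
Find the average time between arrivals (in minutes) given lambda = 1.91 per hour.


Mean interarrival time = 60/lambda = 60/1.91 = 31.41 minutes

31.41 minutes
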